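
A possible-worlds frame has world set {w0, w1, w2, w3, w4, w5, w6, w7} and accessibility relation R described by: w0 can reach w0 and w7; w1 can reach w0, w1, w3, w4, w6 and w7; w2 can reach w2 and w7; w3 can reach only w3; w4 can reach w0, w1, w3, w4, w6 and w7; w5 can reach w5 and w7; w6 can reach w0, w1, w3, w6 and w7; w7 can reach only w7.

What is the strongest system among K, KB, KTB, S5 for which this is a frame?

K

Symmetric (axiom B): no — w0 R w7 but not w7 R w0.
Reflexive (axiom T): yes — every world is R-related to itself.
Euclidean (axiom 5): no — w1 R w0 and w1 R w3, but not w0 R w3.
So F validates K; KB would additionally require R to be symmetric. The strongest is K.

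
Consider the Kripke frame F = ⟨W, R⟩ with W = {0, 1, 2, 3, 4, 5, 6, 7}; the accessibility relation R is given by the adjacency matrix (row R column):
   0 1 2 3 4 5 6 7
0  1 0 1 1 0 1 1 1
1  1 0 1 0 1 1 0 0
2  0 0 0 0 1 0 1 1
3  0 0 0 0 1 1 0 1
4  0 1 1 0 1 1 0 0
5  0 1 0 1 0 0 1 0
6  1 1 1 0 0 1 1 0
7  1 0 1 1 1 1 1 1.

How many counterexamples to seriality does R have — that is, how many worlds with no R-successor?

0

R is serial; there are no such worlds.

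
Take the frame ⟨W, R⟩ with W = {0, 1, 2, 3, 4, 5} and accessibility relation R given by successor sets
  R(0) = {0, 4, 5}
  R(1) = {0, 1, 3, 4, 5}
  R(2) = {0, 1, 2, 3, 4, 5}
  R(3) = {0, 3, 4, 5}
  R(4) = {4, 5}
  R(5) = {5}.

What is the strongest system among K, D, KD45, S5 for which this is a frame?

Serial (axiom D): yes — every world has a successor (e.g. 0 R 0).
Euclidean (axiom 5): no — 0 R 5 and 0 R 4, but not 5 R 4.
Transitive (axiom 4): yes — every two-step R-path is closed by a direct edge.
Reflexive (axiom T): yes — every world is R-related to itself.
So F validates K, D; KD45 would additionally require R to be Euclidean. The strongest is D.

D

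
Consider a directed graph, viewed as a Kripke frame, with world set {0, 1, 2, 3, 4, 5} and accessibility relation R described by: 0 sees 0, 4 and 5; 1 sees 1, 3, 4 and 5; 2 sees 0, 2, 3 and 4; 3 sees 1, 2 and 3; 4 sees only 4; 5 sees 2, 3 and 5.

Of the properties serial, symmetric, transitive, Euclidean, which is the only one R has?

Serial: yes — every world has a successor (e.g. 0 R 0).
Symmetric: no — 0 R 4 but not 4 R 0.
Transitive: no — 0 R 5 and 5 R 2, but not 0 R 2.
Euclidean: no — 0 R 4 and 0 R 5, but not 4 R 5.
Only serial holds.

serial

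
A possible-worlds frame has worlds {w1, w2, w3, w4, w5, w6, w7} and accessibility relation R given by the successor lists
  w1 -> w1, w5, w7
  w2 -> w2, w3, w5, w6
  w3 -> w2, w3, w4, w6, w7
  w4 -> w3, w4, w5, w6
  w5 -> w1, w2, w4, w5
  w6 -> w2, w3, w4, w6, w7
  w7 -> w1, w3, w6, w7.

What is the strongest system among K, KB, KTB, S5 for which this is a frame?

Symmetric (axiom B): yes — every pair in R has its reverse in R.
Reflexive (axiom T): yes — every world is R-related to itself.
Euclidean (axiom 5): no — w1 R w5 and w1 R w7, but not w5 R w7.
So F validates K, KB, KTB; S5 would additionally require R to be Euclidean. The strongest is KTB.

KTB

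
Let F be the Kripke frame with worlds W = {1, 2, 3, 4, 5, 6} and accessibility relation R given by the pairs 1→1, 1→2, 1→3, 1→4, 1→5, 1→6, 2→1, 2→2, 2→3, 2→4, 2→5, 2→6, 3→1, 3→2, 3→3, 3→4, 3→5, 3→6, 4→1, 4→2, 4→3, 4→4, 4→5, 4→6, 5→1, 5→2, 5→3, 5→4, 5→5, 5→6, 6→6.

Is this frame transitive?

Yes

Transitive: yes — every two-step R-path is closed by a direct edge.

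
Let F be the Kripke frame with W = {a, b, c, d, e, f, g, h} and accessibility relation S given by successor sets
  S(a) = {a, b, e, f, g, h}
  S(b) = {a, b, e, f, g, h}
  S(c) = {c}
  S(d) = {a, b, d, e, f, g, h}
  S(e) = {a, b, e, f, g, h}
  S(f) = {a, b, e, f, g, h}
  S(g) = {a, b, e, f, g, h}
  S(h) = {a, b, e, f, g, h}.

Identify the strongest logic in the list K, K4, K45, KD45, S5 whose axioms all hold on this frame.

Transitive (axiom 4): yes — every two-step S-path is closed by a direct edge.
Euclidean (axiom 5): no — d S a and d S d, but not a S d.
Serial (axiom D): yes — every world has a successor (e.g. a S a).
Reflexive (axiom T): yes — every world is S-related to itself.
So F validates K, K4; K45 would additionally require S to be Euclidean. The strongest is K4.

K4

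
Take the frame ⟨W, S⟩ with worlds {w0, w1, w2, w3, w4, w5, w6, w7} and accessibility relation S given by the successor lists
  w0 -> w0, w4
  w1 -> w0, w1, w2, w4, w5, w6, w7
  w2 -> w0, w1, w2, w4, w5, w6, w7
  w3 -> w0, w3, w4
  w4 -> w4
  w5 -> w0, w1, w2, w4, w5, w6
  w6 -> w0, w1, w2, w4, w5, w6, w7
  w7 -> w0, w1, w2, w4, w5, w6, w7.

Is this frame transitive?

No

Transitive: no — w5 S w1 and w1 S w7, but not w5 S w7.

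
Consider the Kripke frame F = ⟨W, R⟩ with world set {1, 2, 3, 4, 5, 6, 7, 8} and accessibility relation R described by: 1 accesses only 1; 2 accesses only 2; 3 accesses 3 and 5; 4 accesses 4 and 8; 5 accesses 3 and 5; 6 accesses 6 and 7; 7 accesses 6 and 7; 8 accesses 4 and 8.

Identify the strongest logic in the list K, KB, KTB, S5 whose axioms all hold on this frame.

Symmetric (axiom B): yes — every pair in R has its reverse in R.
Reflexive (axiom T): yes — every world is R-related to itself.
Euclidean (axiom 5): yes — any two successors of a common world are R-related.
So F validates K, KB, KTB, S5. The strongest is S5.

S5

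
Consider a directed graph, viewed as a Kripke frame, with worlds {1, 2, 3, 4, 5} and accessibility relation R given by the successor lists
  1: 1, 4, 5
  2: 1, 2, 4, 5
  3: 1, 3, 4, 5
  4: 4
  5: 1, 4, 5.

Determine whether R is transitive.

Yes

Transitive: yes — every two-step R-path is closed by a direct edge.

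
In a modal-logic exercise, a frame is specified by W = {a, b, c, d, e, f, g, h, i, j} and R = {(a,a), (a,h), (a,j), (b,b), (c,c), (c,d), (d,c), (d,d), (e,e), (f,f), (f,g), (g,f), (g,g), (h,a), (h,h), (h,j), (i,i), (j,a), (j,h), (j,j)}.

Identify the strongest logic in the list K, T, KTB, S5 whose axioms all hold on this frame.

S5

Reflexive (axiom T): yes — every world is R-related to itself.
Symmetric (axiom B): yes — every pair in R has its reverse in R.
Euclidean (axiom 5): yes — any two successors of a common world are R-related.
So F validates K, T, KTB, S5. The strongest is S5.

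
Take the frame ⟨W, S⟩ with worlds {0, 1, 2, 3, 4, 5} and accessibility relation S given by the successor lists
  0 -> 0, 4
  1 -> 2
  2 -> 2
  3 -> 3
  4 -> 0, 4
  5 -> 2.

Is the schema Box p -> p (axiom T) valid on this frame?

No

Axiom T corresponds to the accessibility relation being reflexive.
Reflexive: no — 1 is not related to itself.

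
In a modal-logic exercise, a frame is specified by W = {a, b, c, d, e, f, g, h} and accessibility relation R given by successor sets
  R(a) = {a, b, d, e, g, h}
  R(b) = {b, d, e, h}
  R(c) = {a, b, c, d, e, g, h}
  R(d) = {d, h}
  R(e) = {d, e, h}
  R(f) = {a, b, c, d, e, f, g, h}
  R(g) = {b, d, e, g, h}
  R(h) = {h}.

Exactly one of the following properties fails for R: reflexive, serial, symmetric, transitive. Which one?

Reflexive: yes — every world is R-related to itself.
Serial: yes — every world has a successor (e.g. a R a).
Symmetric: no — a R b but not b R a.
Transitive: yes — every two-step R-path is closed by a direct edge.
Only symmetric fails.

symmetric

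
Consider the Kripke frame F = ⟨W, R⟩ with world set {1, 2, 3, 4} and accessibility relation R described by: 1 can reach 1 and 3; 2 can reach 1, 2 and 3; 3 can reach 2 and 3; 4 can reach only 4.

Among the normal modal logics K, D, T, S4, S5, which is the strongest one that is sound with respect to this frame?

T

Serial (axiom D): yes — every world has a successor (e.g. 1 R 1).
Reflexive (axiom T): yes — every world is R-related to itself.
Transitive (axiom 4): no — 1 R 3 and 3 R 2, but not 1 R 2.
Euclidean (axiom 5): no — 2 R 3 and 2 R 1, but not 3 R 1.
So F validates K, D, T; S4 would additionally require R to be transitive. The strongest is T.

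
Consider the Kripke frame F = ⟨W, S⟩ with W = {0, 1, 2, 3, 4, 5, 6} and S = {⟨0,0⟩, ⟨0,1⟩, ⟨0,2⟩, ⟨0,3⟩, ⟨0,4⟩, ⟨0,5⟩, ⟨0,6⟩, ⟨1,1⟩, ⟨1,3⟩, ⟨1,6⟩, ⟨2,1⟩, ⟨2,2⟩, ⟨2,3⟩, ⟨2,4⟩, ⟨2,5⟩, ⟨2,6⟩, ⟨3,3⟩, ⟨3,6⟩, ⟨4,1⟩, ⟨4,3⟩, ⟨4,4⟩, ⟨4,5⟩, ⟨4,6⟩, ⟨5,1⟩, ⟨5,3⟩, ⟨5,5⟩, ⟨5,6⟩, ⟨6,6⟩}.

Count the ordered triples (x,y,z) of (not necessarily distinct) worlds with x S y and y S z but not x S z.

S is transitive; there are no such tuples.

0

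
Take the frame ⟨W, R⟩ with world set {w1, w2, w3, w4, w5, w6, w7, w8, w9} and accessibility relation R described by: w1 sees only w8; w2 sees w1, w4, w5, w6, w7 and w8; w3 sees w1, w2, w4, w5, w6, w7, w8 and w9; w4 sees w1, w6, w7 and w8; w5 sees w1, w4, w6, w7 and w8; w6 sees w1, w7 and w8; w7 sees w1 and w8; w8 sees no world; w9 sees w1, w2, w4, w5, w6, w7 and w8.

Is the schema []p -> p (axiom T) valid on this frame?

No

Axiom T corresponds to the accessibility relation being reflexive.
Reflexive: no — w1 is not related to itself.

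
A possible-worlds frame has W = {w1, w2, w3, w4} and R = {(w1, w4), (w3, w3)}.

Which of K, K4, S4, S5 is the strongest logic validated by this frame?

K4

Transitive (axiom 4): yes — every two-step R-path is closed by a direct edge.
Reflexive (axiom T): no — w1 is not related to itself.
Euclidean (axiom 5): no — w1 R w4 and w1 R w4, but not w4 R w4.
So F validates K, K4; S4 would additionally require R to be reflexive. The strongest is K4.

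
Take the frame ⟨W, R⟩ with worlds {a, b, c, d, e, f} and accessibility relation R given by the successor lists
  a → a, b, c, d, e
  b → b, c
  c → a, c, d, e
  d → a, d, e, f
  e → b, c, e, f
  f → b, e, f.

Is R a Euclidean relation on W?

Euclidean: no — a R b and a R d, but not b R d.

No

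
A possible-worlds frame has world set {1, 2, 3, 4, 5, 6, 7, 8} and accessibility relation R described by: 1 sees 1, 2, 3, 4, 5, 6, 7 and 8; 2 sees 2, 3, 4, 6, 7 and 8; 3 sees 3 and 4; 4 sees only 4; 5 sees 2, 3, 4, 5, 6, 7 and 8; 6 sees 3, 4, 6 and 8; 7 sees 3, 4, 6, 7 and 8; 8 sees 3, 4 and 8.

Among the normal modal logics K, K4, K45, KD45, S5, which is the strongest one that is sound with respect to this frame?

K4

Transitive (axiom 4): yes — every two-step R-path is closed by a direct edge.
Euclidean (axiom 5): no — 1 R 2 and 1 R 5, but not 2 R 5.
Serial (axiom D): yes — every world has a successor (e.g. 1 R 1).
Reflexive (axiom T): yes — every world is R-related to itself.
So F validates K, K4; K45 would additionally require R to be Euclidean. The strongest is K4.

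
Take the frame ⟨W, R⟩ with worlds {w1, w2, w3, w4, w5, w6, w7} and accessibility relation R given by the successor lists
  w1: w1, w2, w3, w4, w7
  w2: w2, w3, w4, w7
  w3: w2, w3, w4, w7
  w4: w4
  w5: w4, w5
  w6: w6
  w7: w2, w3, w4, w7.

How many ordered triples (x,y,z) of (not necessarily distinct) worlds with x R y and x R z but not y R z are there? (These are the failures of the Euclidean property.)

17

Enumerating: (w1,w2,w1), (w1,w3,w1), (w1,w4,w1), (w1,w4,w2), (w1,w4,w3), (w1,w4,w7), (w1,w7,w1), (w2,w4,w2), (w2,w4,w3), (w2,w4,w7), (w3,w4,w2), (w3,w4,w3), (w3,w4,w7), (w5,w4,w5), (w7,w4,w2), (w7,w4,w3), (w7,w4,w7).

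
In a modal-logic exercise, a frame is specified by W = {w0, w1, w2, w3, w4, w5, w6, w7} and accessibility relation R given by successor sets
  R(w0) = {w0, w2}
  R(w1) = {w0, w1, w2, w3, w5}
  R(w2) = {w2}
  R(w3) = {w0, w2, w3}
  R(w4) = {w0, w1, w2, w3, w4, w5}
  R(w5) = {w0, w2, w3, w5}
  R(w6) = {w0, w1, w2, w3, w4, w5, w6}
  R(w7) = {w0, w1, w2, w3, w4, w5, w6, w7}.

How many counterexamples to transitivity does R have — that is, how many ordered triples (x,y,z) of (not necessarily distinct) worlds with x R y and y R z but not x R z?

0

R is transitive; there are no such tuples.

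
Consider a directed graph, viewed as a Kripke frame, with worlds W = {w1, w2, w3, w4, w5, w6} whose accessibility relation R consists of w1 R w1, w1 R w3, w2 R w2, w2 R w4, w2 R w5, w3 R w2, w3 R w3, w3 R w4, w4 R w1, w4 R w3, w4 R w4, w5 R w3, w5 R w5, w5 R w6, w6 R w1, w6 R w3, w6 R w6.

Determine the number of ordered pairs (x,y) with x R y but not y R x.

Enumerating: (w1,w3), (w2,w4), (w2,w5), (w3,w2), (w4,w1), (w5,w3), (w5,w6), (w6,w1), (w6,w3).

9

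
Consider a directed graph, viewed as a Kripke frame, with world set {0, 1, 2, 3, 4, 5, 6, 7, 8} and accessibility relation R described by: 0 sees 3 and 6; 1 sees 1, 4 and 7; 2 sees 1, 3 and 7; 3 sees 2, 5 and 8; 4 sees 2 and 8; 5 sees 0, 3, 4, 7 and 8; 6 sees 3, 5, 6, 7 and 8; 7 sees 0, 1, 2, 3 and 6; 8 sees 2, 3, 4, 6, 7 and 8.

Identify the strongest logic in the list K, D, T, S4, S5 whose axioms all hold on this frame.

D

Serial (axiom D): yes — every world has a successor (e.g. 0 R 3).
Reflexive (axiom T): no — 0 is not related to itself.
Transitive (axiom 4): no — 0 R 3 and 3 R 2, but not 0 R 2.
Euclidean (axiom 5): no — 0 R 3 and 0 R 6, but not 3 R 6.
So F validates K, D; T would additionally require R to be reflexive. The strongest is D.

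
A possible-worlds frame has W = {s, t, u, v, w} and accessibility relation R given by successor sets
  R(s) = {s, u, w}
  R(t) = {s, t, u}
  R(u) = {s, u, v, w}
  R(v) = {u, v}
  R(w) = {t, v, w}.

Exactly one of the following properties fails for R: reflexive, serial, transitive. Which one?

Reflexive: yes — every world is R-related to itself.
Serial: yes — every world has a successor (e.g. s R s).
Transitive: no — s R u and u R v, but not s R v.
Only transitive fails.

transitive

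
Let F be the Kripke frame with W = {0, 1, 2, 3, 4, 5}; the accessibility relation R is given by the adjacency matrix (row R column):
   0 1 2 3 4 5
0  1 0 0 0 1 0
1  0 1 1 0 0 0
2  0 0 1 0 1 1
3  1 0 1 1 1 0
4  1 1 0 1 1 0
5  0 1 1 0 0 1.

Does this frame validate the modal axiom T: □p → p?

By correspondence theory, T is valid on a frame iff R is reflexive.
Reflexive: yes — every world is R-related to itself.

Yes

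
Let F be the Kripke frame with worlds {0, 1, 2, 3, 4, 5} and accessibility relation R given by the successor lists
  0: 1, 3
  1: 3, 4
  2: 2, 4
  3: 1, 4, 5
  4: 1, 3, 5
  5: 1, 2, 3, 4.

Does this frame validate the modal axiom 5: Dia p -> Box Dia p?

By correspondence theory, 5 is valid on a frame iff R is Euclidean.
Euclidean: no — 3 R 1 and 3 R 5, but not 1 R 5.

No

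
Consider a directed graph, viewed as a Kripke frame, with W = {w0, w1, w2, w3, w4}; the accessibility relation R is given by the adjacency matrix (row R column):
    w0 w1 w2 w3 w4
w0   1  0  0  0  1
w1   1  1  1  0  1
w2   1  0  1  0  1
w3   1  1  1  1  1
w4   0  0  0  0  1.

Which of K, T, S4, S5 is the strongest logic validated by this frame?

Reflexive (axiom T): yes — every world is R-related to itself.
Transitive (axiom 4): yes — every two-step R-path is closed by a direct edge.
Euclidean (axiom 5): no — w1 R w0 and w1 R w2, but not w0 R w2.
So F validates K, T, S4; S5 would additionally require R to be Euclidean. The strongest is S4.

S4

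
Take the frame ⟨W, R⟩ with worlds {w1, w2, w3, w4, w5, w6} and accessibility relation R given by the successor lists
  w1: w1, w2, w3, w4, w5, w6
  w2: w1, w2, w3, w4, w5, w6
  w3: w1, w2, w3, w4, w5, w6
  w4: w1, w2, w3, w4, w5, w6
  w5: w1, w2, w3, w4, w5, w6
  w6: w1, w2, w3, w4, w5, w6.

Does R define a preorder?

Yes

Reflexive: yes — every world is R-related to itself.
Transitive: yes — every two-step R-path is closed by a direct edge.
So R is a preorder.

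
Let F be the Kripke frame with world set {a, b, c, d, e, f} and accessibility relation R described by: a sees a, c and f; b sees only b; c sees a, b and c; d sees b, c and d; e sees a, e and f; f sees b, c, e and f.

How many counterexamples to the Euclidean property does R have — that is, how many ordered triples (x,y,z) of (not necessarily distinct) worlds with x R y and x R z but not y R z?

17

Enumerating: (a,c,f), (a,f,a), (c,a,b), (c,b,a), (c,b,c), (d,b,c), (d,b,d), (d,c,d), (e,a,e), (e,f,a), (f,b,c), (f,b,e), (f,b,f), (f,c,e), (f,c,f), (f,e,b), (f,e,c).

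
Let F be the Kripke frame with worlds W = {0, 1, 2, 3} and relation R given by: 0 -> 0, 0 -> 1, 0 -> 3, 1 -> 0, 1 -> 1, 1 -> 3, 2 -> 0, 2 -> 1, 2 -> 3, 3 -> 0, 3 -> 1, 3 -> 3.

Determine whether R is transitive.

Transitive: yes — every two-step R-path is closed by a direct edge.

Yes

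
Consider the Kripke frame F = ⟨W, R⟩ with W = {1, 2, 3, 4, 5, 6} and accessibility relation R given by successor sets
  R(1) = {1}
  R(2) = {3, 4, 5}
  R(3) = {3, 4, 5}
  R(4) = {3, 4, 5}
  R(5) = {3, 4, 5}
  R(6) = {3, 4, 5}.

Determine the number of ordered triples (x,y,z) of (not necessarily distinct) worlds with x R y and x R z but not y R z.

0

R is Euclidean; there are no such tuples.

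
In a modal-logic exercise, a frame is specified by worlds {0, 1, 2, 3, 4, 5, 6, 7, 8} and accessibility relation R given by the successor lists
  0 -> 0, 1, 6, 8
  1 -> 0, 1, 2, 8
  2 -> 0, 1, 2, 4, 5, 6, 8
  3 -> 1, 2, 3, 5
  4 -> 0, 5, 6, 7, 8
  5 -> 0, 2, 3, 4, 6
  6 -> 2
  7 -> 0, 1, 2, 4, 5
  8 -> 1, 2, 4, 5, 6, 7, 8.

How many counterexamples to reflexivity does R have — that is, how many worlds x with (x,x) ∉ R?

4

Enumerating: 4, 5, 6, 7.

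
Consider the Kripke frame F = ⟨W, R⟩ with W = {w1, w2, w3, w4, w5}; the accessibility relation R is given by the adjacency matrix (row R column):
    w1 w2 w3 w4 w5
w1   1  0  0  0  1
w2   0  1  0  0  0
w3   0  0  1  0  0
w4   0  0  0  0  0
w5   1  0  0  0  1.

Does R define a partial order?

No

Reflexive: no — w4 is not related to itself.
Transitive: yes — every two-step R-path is closed by a direct edge.
Antisymmetric: no — w1 R w5 and w5 R w1 with w1 ≠ w5.
So R is not a partial order.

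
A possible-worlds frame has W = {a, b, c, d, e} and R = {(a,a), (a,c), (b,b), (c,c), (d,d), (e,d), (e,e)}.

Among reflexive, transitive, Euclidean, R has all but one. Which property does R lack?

Euclidean

Reflexive: yes — every world is R-related to itself.
Transitive: yes — every two-step R-path is closed by a direct edge.
Euclidean: no — a R c and a R a, but not c R a.
Only Euclidean fails.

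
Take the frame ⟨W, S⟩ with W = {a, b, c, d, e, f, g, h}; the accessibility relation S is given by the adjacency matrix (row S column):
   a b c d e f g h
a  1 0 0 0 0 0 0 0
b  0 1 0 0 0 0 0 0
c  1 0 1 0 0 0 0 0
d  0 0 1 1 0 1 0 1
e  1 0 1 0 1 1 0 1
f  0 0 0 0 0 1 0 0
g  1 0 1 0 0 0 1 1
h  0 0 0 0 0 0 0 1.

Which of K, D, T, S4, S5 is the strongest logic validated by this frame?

T

Serial (axiom D): yes — every world has a successor (e.g. a S a).
Reflexive (axiom T): yes — every world is S-related to itself.
Transitive (axiom 4): no — d S c and c S a, but not d S a.
Euclidean (axiom 5): no — d S c and d S f, but not c S f.
So F validates K, D, T; S4 would additionally require S to be transitive. The strongest is T.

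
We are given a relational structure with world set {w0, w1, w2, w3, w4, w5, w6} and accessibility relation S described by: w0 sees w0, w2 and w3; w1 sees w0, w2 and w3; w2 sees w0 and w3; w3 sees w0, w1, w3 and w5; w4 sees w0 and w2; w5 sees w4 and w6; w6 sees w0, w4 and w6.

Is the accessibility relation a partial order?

No

Reflexive: no — w1 is not related to itself.
Transitive: no — w0 S w3 and w3 S w1, but not w0 S w1.
Antisymmetric: no — w0 S w2 and w2 S w0 with w0 ≠ w2.
So S is not a partial order.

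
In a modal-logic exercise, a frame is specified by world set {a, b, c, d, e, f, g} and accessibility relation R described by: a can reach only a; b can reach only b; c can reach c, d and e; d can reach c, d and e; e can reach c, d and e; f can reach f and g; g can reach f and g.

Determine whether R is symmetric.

Symmetric: yes — every pair in R has its reverse in R.

Yes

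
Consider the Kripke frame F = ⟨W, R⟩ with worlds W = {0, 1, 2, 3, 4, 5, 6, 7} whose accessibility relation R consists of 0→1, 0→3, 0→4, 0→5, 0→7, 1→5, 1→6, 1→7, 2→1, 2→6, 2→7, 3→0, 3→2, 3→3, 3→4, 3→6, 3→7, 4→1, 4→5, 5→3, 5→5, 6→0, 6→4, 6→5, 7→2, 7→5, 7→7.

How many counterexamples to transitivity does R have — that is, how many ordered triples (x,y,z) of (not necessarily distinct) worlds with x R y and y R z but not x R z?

Enumerating: (0,1,6), (0,3,0), (0,3,2), (0,3,6), (0,7,2), (1,5,3), (1,6,0), (1,6,4), (1,7,2), (2,1,5), (2,6,0), (2,6,4), … and 26 more.
Total: 38.

38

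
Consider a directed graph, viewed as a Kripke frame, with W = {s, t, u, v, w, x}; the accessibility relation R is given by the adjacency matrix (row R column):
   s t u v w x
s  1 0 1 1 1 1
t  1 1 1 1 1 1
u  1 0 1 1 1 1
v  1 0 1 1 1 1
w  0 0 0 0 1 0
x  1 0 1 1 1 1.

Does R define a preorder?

Reflexive: yes — every world is R-related to itself.
Transitive: yes — every two-step R-path is closed by a direct edge.
So R is a preorder.

Yes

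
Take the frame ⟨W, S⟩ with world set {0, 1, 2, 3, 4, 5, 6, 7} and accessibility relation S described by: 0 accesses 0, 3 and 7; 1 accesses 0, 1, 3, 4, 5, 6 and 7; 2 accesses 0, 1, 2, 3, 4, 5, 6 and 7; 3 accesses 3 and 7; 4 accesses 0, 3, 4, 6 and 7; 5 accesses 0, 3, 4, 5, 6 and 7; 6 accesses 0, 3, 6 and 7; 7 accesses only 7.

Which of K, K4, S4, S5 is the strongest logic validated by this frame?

S4

Transitive (axiom 4): yes — every two-step S-path is closed by a direct edge.
Reflexive (axiom T): yes — every world is S-related to itself.
Euclidean (axiom 5): no — 0 S 7 and 0 S 3, but not 7 S 3.
So F validates K, K4, S4; S5 would additionally require S to be Euclidean. The strongest is S4.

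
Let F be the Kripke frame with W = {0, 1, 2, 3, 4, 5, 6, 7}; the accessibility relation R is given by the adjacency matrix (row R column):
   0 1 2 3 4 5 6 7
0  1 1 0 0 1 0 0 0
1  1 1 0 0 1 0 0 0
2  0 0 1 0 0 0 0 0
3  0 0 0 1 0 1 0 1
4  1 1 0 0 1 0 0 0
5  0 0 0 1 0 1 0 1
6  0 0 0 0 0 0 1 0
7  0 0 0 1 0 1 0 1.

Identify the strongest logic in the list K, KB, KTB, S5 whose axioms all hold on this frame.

Symmetric (axiom B): yes — every pair in R has its reverse in R.
Reflexive (axiom T): yes — every world is R-related to itself.
Euclidean (axiom 5): yes — any two successors of a common world are R-related.
So F validates K, KB, KTB, S5. The strongest is S5.

S5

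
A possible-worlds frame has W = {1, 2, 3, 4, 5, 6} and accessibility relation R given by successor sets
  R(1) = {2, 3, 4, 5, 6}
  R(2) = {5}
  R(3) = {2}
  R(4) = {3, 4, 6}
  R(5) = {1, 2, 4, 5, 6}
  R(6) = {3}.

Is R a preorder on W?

Reflexive: no — 1 is not related to itself.
Transitive: no — 2 R 5 and 5 R 1, but not 2 R 1.
So R is not a preorder.

No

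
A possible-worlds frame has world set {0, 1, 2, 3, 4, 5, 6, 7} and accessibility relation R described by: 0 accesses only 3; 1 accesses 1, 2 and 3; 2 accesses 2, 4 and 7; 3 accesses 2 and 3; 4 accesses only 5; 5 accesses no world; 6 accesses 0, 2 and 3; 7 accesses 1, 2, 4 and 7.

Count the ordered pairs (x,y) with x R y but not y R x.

Enumerating: (0,3), (1,2), (1,3), (2,4), (3,2), (4,5), (6,0), (6,2), (6,3), (7,1), (7,4).

11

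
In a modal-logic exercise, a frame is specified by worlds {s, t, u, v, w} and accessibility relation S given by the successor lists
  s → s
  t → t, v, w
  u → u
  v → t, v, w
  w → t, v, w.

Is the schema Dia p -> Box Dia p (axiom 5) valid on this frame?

By correspondence theory, 5 is valid on a frame iff S is Euclidean.
Euclidean: yes — any two successors of a common world are S-related.

Yes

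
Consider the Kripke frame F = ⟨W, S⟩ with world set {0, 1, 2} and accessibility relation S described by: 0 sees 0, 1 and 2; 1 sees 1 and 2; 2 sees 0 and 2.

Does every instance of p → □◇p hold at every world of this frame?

No

Axiom B corresponds to the accessibility relation being symmetric.
Symmetric: no — 0 S 1 but not 1 S 0.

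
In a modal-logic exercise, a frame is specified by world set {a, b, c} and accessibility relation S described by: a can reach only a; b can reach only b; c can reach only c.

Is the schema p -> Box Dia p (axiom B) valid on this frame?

Yes

By correspondence theory, B is valid on a frame iff S is symmetric.
Symmetric: yes — every pair in S has its reverse in S.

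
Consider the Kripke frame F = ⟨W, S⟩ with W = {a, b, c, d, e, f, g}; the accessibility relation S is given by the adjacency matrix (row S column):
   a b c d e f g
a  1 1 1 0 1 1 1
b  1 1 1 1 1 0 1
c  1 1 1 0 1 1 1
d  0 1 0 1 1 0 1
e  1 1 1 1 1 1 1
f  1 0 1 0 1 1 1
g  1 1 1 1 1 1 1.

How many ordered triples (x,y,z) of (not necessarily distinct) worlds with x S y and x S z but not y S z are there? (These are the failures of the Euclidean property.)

Enumerating: (a,b,f), (a,f,b), (b,a,d), (b,c,d), (b,d,a), (b,d,c), (c,b,f), (c,f,b), (e,a,d), (e,b,f), (e,c,d), (e,d,a), … and 12 more.
Total: 24.

24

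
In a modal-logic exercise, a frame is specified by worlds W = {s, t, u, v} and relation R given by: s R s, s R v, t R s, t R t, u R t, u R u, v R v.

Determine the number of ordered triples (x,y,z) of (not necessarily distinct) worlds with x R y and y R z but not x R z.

Enumerating: (t,s,v), (u,t,s).

2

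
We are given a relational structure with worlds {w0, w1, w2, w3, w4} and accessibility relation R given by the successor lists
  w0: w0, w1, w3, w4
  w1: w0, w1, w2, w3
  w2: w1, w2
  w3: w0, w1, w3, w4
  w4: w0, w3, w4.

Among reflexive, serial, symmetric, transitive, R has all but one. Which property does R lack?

transitive

Reflexive: yes — every world is R-related to itself.
Serial: yes — every world has a successor (e.g. w0 R w0).
Symmetric: yes — every pair in R has its reverse in R.
Transitive: no — w0 R w1 and w1 R w2, but not w0 R w2.
Only transitive fails.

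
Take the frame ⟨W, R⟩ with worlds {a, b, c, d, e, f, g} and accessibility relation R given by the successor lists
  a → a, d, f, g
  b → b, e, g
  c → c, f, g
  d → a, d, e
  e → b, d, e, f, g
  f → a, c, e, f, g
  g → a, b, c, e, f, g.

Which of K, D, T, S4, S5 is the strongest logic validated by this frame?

Serial (axiom D): yes — every world has a successor (e.g. a R a).
Reflexive (axiom T): yes — every world is R-related to itself.
Transitive (axiom 4): no — a R d and d R e, but not a R e.
Euclidean (axiom 5): no — a R d and a R f, but not d R f.
So F validates K, D, T; S4 would additionally require R to be transitive. The strongest is T.

T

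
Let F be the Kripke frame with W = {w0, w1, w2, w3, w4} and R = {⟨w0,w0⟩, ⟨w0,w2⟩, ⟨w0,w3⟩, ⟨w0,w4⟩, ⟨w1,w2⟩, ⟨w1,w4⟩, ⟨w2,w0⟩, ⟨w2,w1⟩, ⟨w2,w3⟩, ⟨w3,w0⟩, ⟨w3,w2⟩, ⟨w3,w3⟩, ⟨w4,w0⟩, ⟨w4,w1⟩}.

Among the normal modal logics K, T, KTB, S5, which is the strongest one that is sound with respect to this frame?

K

Reflexive (axiom T): no — w1 is not related to itself.
Symmetric (axiom B): yes — every pair in R has its reverse in R.
Euclidean (axiom 5): no — w0 R w2 and w0 R w4, but not w2 R w4.
So F validates K; T would additionally require R to be reflexive. The strongest is K.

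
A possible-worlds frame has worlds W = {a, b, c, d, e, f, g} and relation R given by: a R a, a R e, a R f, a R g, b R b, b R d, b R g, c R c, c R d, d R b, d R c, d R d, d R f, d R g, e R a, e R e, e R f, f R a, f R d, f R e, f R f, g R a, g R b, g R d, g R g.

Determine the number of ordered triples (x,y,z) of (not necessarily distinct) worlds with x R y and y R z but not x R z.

22

Enumerating: (a,f,d), (a,g,b), (a,g,d), (b,d,c), (b,d,f), (b,g,a), (c,d,b), (c,d,f), (c,d,g), (d,f,a), (d,f,e), (d,g,a), … and 10 more.
Total: 22.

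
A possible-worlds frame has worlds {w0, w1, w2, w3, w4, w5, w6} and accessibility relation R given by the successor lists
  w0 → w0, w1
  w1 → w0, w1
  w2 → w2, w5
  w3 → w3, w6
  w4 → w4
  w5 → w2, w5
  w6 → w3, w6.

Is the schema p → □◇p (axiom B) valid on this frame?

Yes

By correspondence theory, B is valid on a frame iff R is symmetric.
Symmetric: yes — every pair in R has its reverse in R.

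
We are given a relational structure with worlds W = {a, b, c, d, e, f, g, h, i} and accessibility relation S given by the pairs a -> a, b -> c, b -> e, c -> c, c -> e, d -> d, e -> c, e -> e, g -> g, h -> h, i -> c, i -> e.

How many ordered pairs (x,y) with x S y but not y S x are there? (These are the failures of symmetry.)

4

Enumerating: (b,c), (b,e), (i,c), (i,e).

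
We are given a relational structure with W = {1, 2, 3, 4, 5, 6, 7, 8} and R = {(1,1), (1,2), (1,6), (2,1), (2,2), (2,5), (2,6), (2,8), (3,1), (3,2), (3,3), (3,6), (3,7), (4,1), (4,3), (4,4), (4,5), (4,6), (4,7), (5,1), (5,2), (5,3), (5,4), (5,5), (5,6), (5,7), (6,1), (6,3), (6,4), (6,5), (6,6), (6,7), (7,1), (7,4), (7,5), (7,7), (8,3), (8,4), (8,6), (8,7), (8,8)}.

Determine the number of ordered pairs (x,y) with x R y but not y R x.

Enumerating: (2,6), (2,8), (3,1), (3,2), (3,7), (4,1), (4,3), (5,1), (5,3), (6,7), (7,1), (8,3), (8,4), (8,6), (8,7).

15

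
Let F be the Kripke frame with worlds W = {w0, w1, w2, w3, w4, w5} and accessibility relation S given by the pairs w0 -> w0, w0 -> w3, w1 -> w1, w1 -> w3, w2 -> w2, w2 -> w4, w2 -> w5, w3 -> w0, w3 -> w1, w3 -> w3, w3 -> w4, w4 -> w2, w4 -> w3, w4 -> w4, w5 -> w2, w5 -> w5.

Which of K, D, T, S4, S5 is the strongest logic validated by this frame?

Serial (axiom D): yes — every world has a successor (e.g. w0 S w0).
Reflexive (axiom T): yes — every world is S-related to itself.
Transitive (axiom 4): no — w0 S w3 and w3 S w1, but not w0 S w1.
Euclidean (axiom 5): no — w2 S w4 and w2 S w5, but not w4 S w5.
So F validates K, D, T; S4 would additionally require S to be transitive. The strongest is T.

T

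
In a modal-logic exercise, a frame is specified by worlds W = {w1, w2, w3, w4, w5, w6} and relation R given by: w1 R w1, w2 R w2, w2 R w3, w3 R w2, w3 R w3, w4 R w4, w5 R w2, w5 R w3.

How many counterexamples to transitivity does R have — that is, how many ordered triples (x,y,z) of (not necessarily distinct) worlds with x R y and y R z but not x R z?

R is transitive; there are no such tuples.

0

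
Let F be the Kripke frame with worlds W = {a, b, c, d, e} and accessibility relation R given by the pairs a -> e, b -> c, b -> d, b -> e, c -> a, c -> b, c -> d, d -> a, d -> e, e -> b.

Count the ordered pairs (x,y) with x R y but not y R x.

Enumerating: (a,e), (b,d), (c,a), (c,d), (d,a), (d,e).

6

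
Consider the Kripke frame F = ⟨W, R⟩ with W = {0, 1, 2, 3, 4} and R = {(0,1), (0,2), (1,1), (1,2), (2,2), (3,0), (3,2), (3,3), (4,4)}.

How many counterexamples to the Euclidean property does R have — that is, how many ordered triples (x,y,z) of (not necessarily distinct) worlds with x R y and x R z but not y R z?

Enumerating: (0,2,1), (1,2,1), (3,0,0), (3,0,3), (3,2,0), (3,2,3).

6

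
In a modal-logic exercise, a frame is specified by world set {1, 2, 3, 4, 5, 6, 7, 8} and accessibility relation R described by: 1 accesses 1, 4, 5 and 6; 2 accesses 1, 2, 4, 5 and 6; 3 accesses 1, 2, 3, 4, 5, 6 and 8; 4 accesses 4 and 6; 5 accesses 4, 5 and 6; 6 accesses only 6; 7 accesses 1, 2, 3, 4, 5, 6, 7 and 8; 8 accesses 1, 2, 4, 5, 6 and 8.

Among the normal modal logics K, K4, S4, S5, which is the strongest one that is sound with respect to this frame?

S4

Transitive (axiom 4): yes — every two-step R-path is closed by a direct edge.
Reflexive (axiom T): yes — every world is R-related to itself.
Euclidean (axiom 5): no — 1 R 4 and 1 R 5, but not 4 R 5.
So F validates K, K4, S4; S5 would additionally require R to be Euclidean. The strongest is S4.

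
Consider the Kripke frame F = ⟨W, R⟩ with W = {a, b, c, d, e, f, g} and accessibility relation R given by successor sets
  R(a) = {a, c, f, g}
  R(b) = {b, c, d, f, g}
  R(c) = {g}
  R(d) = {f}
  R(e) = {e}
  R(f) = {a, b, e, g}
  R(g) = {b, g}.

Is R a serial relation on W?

Yes

Serial: yes — every world has a successor (e.g. a R a).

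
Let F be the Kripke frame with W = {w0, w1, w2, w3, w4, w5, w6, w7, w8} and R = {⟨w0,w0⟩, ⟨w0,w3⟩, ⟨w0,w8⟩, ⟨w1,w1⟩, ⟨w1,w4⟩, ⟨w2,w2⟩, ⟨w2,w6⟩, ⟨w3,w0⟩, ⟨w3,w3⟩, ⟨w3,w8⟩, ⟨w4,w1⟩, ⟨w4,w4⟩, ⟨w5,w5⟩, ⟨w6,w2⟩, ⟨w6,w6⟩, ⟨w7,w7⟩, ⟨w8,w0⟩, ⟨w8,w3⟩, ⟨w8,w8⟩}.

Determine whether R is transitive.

Yes

Transitive: yes — every two-step R-path is closed by a direct edge.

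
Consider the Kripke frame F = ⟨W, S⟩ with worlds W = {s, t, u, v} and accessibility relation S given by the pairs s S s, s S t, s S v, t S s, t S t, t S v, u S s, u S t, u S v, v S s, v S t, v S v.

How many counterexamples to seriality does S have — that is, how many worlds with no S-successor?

0

S is serial; there are no such worlds.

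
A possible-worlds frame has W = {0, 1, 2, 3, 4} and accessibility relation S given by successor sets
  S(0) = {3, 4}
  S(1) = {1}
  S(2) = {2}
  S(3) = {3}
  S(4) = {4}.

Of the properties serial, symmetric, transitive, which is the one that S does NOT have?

Serial: yes — every world has a successor (e.g. 0 S 3).
Symmetric: no — 0 S 3 but not 3 S 0.
Transitive: yes — every two-step S-path is closed by a direct edge.
Only symmetric fails.

symmetric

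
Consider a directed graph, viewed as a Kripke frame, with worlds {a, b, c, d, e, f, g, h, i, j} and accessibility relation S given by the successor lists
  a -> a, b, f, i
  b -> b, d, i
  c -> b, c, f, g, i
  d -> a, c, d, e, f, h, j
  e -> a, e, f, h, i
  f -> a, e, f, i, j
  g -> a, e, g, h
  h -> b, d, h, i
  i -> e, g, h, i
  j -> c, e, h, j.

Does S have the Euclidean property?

No

Euclidean: no — a S b and a S f, but not b S f.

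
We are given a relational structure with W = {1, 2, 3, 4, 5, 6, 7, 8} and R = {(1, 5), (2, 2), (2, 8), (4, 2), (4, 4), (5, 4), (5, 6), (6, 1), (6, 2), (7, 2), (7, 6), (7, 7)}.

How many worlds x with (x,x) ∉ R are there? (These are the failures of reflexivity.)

Enumerating: 1, 3, 5, 6, 8.

5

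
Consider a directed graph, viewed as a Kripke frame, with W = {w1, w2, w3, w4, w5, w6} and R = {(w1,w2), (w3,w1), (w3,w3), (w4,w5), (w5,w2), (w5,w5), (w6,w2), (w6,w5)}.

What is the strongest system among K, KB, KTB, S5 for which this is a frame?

K

Symmetric (axiom B): no — w1 R w2 but not w2 R w1.
Reflexive (axiom T): no — w1 is not related to itself.
Euclidean (axiom 5): no — w6 R w2 and w6 R w5, but not w2 R w5.
So F validates K; KB would additionally require R to be symmetric. The strongest is K.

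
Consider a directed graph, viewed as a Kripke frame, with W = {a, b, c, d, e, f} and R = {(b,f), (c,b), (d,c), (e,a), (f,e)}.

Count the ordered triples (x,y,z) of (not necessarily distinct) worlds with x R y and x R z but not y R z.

Enumerating: (b,f,f), (c,b,b), (d,c,c), (e,a,a), (f,e,e).

5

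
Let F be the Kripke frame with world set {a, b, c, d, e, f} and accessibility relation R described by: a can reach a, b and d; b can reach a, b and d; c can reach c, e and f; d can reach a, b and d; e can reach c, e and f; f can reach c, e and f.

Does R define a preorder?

Reflexive: yes — every world is R-related to itself.
Transitive: yes — every two-step R-path is closed by a direct edge.
So R is a preorder.

Yes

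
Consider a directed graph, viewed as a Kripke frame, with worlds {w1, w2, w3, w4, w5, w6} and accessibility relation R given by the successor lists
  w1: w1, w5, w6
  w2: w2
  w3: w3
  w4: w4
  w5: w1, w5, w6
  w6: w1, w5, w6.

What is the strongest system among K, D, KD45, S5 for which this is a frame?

S5

Serial (axiom D): yes — every world has a successor (e.g. w1 R w1).
Euclidean (axiom 5): yes — any two successors of a common world are R-related.
Transitive (axiom 4): yes — every two-step R-path is closed by a direct edge.
Reflexive (axiom T): yes — every world is R-related to itself.
So F validates K, D, KD45, S5. The strongest is S5.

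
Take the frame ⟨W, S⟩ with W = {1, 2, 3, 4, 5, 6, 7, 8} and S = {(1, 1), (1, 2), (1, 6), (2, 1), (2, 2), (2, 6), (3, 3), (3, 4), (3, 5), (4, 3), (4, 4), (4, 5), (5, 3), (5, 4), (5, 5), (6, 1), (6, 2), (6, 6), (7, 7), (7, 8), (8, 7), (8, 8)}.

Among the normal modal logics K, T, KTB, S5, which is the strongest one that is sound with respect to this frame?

Reflexive (axiom T): yes — every world is S-related to itself.
Symmetric (axiom B): yes — every pair in S has its reverse in S.
Euclidean (axiom 5): yes — any two successors of a common world are S-related.
So F validates K, T, KTB, S5. The strongest is S5.

S5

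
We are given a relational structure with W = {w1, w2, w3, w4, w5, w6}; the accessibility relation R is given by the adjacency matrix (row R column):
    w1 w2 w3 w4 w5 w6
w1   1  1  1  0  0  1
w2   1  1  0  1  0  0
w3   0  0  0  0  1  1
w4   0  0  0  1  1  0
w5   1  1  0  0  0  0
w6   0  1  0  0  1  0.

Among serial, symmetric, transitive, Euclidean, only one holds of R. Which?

serial

Serial: yes — every world has a successor (e.g. w1 R w1).
Symmetric: no — w1 R w3 but not w3 R w1.
Transitive: no — w1 R w2 and w2 R w4, but not w1 R w4.
Euclidean: no — w1 R w2 and w1 R w3, but not w2 R w3.
Only serial holds.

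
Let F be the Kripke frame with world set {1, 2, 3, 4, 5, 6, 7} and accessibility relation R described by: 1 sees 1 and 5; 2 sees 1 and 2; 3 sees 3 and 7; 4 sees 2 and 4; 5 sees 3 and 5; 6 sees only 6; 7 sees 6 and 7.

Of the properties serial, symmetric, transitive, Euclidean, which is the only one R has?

Serial: yes — every world has a successor (e.g. 1 R 1).
Symmetric: no — 1 R 5 but not 5 R 1.
Transitive: no — 1 R 5 and 5 R 3, but not 1 R 3.
Euclidean: no — 1 R 5 and 1 R 1, but not 5 R 1.
Only serial holds.

serial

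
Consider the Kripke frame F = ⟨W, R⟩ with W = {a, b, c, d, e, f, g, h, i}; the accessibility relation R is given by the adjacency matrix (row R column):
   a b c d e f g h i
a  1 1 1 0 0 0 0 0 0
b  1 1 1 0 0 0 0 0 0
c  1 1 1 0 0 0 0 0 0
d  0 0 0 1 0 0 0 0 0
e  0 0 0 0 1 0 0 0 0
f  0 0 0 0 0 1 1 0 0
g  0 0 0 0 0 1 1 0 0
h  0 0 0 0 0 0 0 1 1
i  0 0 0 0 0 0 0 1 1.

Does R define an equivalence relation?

Yes

Reflexive: yes — every world is R-related to itself.
Symmetric: yes — every pair in R has its reverse in R.
Transitive: yes — every two-step R-path is closed by a direct edge.
So R is an equivalence relation.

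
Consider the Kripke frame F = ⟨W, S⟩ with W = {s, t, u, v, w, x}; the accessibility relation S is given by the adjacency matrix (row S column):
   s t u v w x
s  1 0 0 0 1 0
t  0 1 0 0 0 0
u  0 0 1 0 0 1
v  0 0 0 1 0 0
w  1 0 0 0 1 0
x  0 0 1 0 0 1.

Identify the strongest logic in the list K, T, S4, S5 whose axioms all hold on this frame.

S5

Reflexive (axiom T): yes — every world is S-related to itself.
Transitive (axiom 4): yes — every two-step S-path is closed by a direct edge.
Euclidean (axiom 5): yes — any two successors of a common world are S-related.
So F validates K, T, S4, S5. The strongest is S5.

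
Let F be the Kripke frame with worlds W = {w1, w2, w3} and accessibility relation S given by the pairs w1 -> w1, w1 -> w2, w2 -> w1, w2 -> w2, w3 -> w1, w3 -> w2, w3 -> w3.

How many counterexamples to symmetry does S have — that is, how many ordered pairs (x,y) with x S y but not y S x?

2

Enumerating: (w3,w1), (w3,w2).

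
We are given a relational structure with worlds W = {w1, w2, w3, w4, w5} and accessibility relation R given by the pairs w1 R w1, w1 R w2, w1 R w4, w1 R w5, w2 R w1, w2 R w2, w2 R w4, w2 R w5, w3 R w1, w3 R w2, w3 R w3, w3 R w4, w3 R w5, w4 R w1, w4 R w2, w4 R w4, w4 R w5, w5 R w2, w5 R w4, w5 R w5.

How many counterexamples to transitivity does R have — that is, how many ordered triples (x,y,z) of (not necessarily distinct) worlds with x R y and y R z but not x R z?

2

Enumerating: (w5,w2,w1), (w5,w4,w1).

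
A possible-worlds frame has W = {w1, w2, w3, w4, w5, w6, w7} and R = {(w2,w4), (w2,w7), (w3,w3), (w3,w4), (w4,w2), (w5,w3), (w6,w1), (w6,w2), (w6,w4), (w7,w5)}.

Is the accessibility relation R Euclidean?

Euclidean: no — w2 R w4 and w2 R w7, but not w4 R w7.

No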